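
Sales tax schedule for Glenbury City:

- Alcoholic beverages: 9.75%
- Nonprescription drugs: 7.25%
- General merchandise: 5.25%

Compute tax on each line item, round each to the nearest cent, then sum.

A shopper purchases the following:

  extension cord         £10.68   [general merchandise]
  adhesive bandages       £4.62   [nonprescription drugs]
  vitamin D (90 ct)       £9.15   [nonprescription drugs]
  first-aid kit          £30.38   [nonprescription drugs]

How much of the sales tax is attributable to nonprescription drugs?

Adhesive bandages £4.62: nonprescription drugs → 7.25% → £0.33
Vitamin D (90 ct) £9.15: nonprescription drugs → 7.25% → £0.66
First-aid kit £30.38: nonprescription drugs → 7.25% → £2.20
Tax on nonprescription drugs = £0.33 + £0.66 + £2.20 = £3.19

£3.19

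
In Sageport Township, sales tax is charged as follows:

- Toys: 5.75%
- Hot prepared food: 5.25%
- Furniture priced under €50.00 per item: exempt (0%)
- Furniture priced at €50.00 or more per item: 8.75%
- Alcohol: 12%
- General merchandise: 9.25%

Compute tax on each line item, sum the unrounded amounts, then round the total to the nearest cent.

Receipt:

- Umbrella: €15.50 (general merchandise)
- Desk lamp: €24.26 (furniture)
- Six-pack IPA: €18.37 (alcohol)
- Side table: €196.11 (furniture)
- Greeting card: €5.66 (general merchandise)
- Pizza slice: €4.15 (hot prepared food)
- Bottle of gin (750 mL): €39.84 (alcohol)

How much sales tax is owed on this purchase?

Umbrella €15.50: general merchandise → 9.25% → €1.43375
Desk lamp €24.26: furniture, under €50.00 → 0% → €0.00
Six-pack IPA €18.37: alcohol → 12% → €2.2044
Side table €196.11: furniture, €50.00 or more → 8.75% → €17.159625
Greeting card €5.66: general merchandise → 9.25% → €0.52355
Pizza slice €4.15: hot prepared food → 5.25% → €0.217875
Bottle of gin (750 mL) €39.84: alcohol → 12% → €4.7808
Unrounded tax sum = €26.32 → €26.32

€26.32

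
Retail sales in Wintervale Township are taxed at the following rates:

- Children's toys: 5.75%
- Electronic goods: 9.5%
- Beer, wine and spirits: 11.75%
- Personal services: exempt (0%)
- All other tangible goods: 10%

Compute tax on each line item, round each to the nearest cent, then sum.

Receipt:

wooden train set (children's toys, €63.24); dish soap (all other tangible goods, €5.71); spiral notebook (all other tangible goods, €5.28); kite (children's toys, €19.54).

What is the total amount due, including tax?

Wooden train set €63.24: children's toys → 5.75% → €3.64
Dish soap €5.71: all other tangible goods → 10% → €0.57
Spiral notebook €5.28: all other tangible goods → 10% → €0.53
Kite €19.54: children's toys → 5.75% → €1.12
Subtotal = €93.77; tax = €5.86; total due = €99.63

€99.63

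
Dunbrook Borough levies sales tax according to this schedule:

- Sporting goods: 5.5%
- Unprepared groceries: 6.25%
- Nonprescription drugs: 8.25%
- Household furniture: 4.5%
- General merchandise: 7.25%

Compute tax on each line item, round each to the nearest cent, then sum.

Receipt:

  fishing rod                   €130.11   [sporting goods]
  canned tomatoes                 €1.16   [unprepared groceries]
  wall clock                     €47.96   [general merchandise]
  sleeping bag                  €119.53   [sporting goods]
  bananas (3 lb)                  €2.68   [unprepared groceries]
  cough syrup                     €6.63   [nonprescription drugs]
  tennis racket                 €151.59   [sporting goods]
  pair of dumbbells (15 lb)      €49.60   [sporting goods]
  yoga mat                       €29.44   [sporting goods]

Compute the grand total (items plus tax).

€569.39

Fishing rod €130.11: sporting goods → 5.5% → €7.16
Canned tomatoes €1.16: unprepared groceries → 6.25% → €0.07
Wall clock €47.96: general merchandise → 7.25% → €3.48
Sleeping bag €119.53: sporting goods → 5.5% → €6.57
Bananas (3 lb) €2.68: unprepared groceries → 6.25% → €0.17
Cough syrup €6.63: nonprescription drugs → 8.25% → €0.55
Tennis racket €151.59: sporting goods → 5.5% → €8.34
Pair of dumbbells (15 lb) €49.60: sporting goods → 5.5% → €2.73
Yoga mat €29.44: sporting goods → 5.5% → €1.62
Subtotal = €538.70; tax = €30.69; total due = €569.39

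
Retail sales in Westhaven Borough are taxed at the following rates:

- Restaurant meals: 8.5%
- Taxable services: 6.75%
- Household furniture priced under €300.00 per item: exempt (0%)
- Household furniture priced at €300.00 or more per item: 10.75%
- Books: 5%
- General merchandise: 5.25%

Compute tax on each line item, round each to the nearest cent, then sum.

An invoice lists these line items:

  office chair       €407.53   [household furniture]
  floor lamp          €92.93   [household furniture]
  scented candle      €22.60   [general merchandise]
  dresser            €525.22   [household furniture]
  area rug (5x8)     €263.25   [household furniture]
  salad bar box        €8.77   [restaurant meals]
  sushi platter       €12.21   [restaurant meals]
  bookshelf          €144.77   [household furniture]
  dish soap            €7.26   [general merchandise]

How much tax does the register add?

Office chair €407.53: household furniture, €300.00 or more → 10.75% → €43.81
Floor lamp €92.93: household furniture, under €300.00 → 0% → €0.00
Scented candle €22.60: general merchandise → 5.25% → €1.19
Dresser €525.22: household furniture, €300.00 or more → 10.75% → €56.46
Area rug (5x8) €263.25: household furniture, under €300.00 → 0% → €0.00
Salad bar box €8.77: restaurant meals → 8.5% → €0.75
Sushi platter €12.21: restaurant meals → 8.5% → €1.04
Bookshelf €144.77: household furniture, under €300.00 → 0% → €0.00
Dish soap €7.26: general merchandise → 5.25% → €0.38
Total tax = €43.81 + €1.19 + €56.46 + €0.75 + €1.04 + €0.38 = €103.63

€103.63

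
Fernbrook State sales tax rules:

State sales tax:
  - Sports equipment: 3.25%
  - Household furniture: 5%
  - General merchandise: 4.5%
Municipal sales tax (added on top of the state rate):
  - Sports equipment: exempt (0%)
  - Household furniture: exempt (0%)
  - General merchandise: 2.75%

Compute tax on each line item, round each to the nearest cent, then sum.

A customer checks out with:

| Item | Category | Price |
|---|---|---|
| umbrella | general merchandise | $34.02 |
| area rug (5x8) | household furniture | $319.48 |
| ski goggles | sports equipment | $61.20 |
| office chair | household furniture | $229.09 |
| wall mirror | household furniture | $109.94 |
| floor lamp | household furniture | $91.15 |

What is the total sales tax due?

Umbrella $34.02: general merchandise → 4.5% + 2.75% municipal = 7.25% → $2.47
Area rug (5x8) $319.48: household furniture → 5% + 0% municipal = 5% → $15.97
Ski goggles $61.20: sports equipment → 3.25% + 0% municipal = 3.25% → $1.99
Office chair $229.09: household furniture → 5% + 0% municipal = 5% → $11.45
Wall mirror $109.94: household furniture → 5% + 0% municipal = 5% → $5.50
Floor lamp $91.15: household furniture → 5% + 0% municipal = 5% → $4.56
Total tax = $2.47 + $15.97 + $1.99 + $11.45 + $5.50 + $4.56 = $41.94

$41.94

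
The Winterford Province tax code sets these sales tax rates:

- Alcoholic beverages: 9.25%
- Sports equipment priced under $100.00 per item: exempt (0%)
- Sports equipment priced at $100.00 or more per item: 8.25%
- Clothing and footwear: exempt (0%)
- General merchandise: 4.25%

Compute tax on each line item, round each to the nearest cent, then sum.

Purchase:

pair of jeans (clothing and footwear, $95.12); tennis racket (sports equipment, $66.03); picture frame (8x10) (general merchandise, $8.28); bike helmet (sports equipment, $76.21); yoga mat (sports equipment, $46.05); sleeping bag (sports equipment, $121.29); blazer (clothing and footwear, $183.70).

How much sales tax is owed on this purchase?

Pair of jeans $95.12: clothing and footwear → 0% → $0.00
Tennis racket $66.03: sports equipment, under $100.00 → 0% → $0.00
Picture frame (8x10) $8.28: general merchandise → 4.25% → $0.35
Bike helmet $76.21: sports equipment, under $100.00 → 0% → $0.00
Yoga mat $46.05: sports equipment, under $100.00 → 0% → $0.00
Sleeping bag $121.29: sports equipment, $100.00 or more → 8.25% → $10.01
Blazer $183.70: clothing and footwear → 0% → $0.00
Total tax = $0.35 + $10.01 = $10.36

$10.36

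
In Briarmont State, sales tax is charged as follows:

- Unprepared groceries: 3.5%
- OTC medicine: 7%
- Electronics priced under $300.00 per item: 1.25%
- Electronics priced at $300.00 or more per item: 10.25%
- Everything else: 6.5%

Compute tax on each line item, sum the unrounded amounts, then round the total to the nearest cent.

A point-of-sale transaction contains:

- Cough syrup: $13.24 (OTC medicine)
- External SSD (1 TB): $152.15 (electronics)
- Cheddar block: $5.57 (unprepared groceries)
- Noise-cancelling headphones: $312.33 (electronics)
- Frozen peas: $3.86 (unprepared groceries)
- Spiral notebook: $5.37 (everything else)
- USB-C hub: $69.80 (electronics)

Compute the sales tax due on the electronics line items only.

$34.79

External SSD (1 TB) $152.15: electronics, under $300.00 → 1.25% → $1.901875
Noise-cancelling headphones $312.33: electronics, $300.00 or more → 10.25% → $32.013825
USB-C hub $69.80: electronics, under $300.00 → 1.25% → $0.8725
Tax on electronics: unrounded sum = $34.7882 → $34.79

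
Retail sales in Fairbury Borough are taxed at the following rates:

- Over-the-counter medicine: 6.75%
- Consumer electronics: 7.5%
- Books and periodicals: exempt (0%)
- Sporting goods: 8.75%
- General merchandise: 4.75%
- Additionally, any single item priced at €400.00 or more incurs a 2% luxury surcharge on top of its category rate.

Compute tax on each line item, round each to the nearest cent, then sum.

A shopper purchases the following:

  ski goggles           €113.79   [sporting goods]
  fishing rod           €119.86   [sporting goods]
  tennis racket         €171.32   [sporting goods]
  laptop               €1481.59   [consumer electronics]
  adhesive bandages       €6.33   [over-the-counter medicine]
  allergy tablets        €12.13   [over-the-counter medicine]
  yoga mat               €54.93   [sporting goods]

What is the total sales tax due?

Ski goggles €113.79: sporting goods → 8.75% → €9.96
Fishing rod €119.86: sporting goods → 8.75% → €10.49
Tennis racket €171.32: sporting goods → 8.75% → €14.99
Laptop €1481.59: consumer electronics → 7.5% + 2% surcharge = 9.5% → €140.75
Adhesive bandages €6.33: over-the-counter medicine → 6.75% → €0.43
Allergy tablets €12.13: over-the-counter medicine → 6.75% → €0.82
Yoga mat €54.93: sporting goods → 8.75% → €4.81
Total tax = €9.96 + €10.49 + €14.99 + €140.75 + €0.43 + €0.82 + €4.81 = €182.25

€182.25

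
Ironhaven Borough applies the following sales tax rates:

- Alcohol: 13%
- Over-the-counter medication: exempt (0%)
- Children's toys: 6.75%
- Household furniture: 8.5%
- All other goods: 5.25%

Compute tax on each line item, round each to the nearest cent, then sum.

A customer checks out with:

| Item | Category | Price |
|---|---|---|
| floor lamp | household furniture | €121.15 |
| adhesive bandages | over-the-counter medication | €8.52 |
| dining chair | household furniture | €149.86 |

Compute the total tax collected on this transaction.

Floor lamp €121.15: household furniture → 8.5% → €10.30
Adhesive bandages €8.52: over-the-counter medication → 0% → €0.00
Dining chair €149.86: household furniture → 8.5% → €12.74
Total tax = €10.30 + €12.74 = €23.04

€23.04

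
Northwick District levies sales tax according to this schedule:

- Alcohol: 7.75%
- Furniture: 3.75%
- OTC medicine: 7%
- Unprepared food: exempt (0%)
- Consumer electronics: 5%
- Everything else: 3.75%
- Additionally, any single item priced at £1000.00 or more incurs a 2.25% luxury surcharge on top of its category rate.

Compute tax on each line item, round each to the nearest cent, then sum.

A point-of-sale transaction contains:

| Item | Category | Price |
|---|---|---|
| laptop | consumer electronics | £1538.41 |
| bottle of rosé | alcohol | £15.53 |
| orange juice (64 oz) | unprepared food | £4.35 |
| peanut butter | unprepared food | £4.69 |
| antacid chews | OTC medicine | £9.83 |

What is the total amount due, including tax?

£1686.23

Laptop £1538.41: consumer electronics → 5% + 2.25% surcharge = 7.25% → £111.53
Bottle of rosé £15.53: alcohol → 7.75% → £1.20
Orange juice (64 oz) £4.35: unprepared food → 0% → £0.00
Peanut butter £4.69: unprepared food → 0% → £0.00
Antacid chews £9.83: OTC medicine → 7% → £0.69
Subtotal = £1572.81; tax = £113.42; total due = £1686.23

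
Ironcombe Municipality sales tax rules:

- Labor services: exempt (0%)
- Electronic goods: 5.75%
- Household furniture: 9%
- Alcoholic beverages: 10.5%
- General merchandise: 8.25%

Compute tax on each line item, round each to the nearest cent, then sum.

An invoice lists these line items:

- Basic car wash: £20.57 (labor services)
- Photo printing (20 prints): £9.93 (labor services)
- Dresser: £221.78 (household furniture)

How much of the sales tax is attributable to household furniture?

Dresser £221.78: household furniture → 9% → £19.96
Tax on household furniture = £19.96

£19.96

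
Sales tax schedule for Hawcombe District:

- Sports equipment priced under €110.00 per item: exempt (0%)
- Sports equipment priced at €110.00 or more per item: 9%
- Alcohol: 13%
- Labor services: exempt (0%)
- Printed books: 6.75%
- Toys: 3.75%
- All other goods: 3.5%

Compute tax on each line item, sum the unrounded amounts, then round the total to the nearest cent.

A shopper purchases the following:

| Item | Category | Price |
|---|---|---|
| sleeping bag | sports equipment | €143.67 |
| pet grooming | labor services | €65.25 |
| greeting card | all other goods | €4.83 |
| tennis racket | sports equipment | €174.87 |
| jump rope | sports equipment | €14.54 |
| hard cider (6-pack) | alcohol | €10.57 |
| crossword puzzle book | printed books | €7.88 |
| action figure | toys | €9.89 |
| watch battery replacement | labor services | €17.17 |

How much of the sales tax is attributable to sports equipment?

Sleeping bag €143.67: sports equipment, €110.00 or more → 9% → €12.9303
Tennis racket €174.87: sports equipment, €110.00 or more → 9% → €15.7383
Jump rope €14.54: sports equipment, under €110.00 → 0% → €0.00
Tax on sports equipment: unrounded sum = €28.6686 → €28.67

€28.67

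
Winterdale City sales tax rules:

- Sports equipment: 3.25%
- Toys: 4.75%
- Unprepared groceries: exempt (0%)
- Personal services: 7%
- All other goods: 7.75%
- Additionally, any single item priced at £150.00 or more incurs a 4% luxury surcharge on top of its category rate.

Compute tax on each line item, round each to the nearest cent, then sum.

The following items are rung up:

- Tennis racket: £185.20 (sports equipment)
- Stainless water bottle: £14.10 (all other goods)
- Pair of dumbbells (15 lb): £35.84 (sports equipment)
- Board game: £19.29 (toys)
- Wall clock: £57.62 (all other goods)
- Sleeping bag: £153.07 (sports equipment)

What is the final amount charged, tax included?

Tennis racket £185.20: sports equipment → 3.25% + 4% surcharge = 7.25% → £13.43
Stainless water bottle £14.10: all other goods → 7.75% → £1.09
Pair of dumbbells (15 lb) £35.84: sports equipment → 3.25% → £1.16
Board game £19.29: toys → 4.75% → £0.92
Wall clock £57.62: all other goods → 7.75% → £4.47
Sleeping bag £153.07: sports equipment → 3.25% + 4% surcharge = 7.25% → £11.10
Subtotal = £465.12; tax = £32.17; total due = £497.29

£497.29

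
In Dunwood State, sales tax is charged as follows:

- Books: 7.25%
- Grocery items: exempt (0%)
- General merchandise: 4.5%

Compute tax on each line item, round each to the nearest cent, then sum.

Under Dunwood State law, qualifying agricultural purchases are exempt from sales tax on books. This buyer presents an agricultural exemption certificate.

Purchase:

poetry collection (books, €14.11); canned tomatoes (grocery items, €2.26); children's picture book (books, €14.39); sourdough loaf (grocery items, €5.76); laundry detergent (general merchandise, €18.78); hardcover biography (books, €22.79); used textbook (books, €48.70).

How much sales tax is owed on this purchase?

Poetry collection €14.11: books, buyer-exempt → 0% → €0.00
Canned tomatoes €2.26: grocery items → 0% → €0.00
Children's picture book €14.39: books, buyer-exempt → 0% → €0.00
Sourdough loaf €5.76: grocery items → 0% → €0.00
Laundry detergent €18.78: general merchandise → 4.5% → €0.85
Hardcover biography €22.79: books, buyer-exempt → 0% → €0.00
Used textbook €48.70: books, buyer-exempt → 0% → €0.00
Total tax = €0.85

€0.85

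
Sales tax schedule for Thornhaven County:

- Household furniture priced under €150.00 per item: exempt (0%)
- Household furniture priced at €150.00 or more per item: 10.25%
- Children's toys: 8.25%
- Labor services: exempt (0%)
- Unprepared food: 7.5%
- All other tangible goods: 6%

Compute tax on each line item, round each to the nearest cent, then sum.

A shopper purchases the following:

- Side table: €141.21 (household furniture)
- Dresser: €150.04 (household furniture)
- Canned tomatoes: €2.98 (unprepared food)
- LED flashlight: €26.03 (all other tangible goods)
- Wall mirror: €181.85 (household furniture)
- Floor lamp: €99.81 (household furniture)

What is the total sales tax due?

€35.80

Side table €141.21: household furniture, under €150.00 → 0% → €0.00
Dresser €150.04: household furniture, €150.00 or more → 10.25% → €15.38
Canned tomatoes €2.98: unprepared food → 7.5% → €0.22
LED flashlight €26.03: all other tangible goods → 6% → €1.56
Wall mirror €181.85: household furniture, €150.00 or more → 10.25% → €18.64
Floor lamp €99.81: household furniture, under €150.00 → 0% → €0.00
Total tax = €15.38 + €0.22 + €1.56 + €18.64 = €35.80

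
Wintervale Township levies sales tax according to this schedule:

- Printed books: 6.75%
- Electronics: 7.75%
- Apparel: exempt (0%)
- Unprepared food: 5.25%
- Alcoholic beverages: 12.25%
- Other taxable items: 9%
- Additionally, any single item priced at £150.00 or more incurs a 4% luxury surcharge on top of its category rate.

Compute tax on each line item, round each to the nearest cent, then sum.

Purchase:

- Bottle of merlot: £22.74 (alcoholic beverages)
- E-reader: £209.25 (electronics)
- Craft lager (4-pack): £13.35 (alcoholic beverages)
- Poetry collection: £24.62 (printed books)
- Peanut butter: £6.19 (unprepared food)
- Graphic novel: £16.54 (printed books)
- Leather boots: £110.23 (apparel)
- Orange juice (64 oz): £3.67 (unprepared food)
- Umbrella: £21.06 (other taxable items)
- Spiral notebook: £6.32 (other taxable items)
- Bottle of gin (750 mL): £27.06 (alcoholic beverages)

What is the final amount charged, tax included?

£499.12

Bottle of merlot £22.74: alcoholic beverages → 12.25% → £2.79
E-reader £209.25: electronics → 7.75% + 4% surcharge = 11.75% → £24.59
Craft lager (4-pack) £13.35: alcoholic beverages → 12.25% → £1.64
Poetry collection £24.62: printed books → 6.75% → £1.66
Peanut butter £6.19: unprepared food → 5.25% → £0.32
Graphic novel £16.54: printed books → 6.75% → £1.12
Leather boots £110.23: apparel → 0% → £0.00
Orange juice (64 oz) £3.67: unprepared food → 5.25% → £0.19
Umbrella £21.06: other taxable items → 9% → £1.90
Spiral notebook £6.32: other taxable items → 9% → £0.57
Bottle of gin (750 mL) £27.06: alcoholic beverages → 12.25% → £3.31
Subtotal = £461.03; tax = £38.09; total due = £499.12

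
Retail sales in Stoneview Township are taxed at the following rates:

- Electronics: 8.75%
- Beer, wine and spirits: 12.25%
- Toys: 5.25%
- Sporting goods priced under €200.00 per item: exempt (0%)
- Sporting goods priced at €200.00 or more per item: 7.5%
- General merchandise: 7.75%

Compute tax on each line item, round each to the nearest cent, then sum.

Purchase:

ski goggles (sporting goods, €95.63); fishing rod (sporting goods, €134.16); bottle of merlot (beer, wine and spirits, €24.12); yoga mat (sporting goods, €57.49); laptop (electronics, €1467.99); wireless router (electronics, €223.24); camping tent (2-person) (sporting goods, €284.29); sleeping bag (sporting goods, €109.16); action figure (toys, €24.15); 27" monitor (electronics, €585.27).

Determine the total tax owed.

€224.73

Ski goggles €95.63: sporting goods, under €200.00 → 0% → €0.00
Fishing rod €134.16: sporting goods, under €200.00 → 0% → €0.00
Bottle of merlot €24.12: beer, wine and spirits → 12.25% → €2.95
Yoga mat €57.49: sporting goods, under €200.00 → 0% → €0.00
Laptop €1467.99: electronics → 8.75% → €128.45
Wireless router €223.24: electronics → 8.75% → €19.53
Camping tent (2-person) €284.29: sporting goods, €200.00 or more → 7.5% → €21.32
Sleeping bag €109.16: sporting goods, under €200.00 → 0% → €0.00
Action figure €24.15: toys → 5.25% → €1.27
27" monitor €585.27: electronics → 8.75% → €51.21
Total tax = €2.95 + €128.45 + €19.53 + €21.32 + €1.27 + €51.21 = €224.73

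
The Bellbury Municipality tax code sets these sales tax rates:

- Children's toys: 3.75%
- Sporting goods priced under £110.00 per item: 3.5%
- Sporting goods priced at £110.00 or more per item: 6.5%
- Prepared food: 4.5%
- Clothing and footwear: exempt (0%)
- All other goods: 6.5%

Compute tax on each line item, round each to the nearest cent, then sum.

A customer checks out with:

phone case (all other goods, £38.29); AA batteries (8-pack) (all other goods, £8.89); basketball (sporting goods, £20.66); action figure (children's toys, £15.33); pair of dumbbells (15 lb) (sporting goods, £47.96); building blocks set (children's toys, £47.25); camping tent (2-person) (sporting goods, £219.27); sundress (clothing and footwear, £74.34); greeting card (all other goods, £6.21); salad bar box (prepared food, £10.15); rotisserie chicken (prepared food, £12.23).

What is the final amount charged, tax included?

£524.05

Phone case £38.29: all other goods → 6.5% → £2.49
AA batteries (8-pack) £8.89: all other goods → 6.5% → £0.58
Basketball £20.66: sporting goods, under £110.00 → 3.5% → £0.72
Action figure £15.33: children's toys → 3.75% → £0.57
Pair of dumbbells (15 lb) £47.96: sporting goods, under £110.00 → 3.5% → £1.68
Building blocks set £47.25: children's toys → 3.75% → £1.77
Camping tent (2-person) £219.27: sporting goods, £110.00 or more → 6.5% → £14.25
Sundress £74.34: clothing and footwear → 0% → £0.00
Greeting card £6.21: all other goods → 6.5% → £0.40
Salad bar box £10.15: prepared food → 4.5% → £0.46
Rotisserie chicken £12.23: prepared food → 4.5% → £0.55
Subtotal = £500.58; tax = £23.47; total due = £524.05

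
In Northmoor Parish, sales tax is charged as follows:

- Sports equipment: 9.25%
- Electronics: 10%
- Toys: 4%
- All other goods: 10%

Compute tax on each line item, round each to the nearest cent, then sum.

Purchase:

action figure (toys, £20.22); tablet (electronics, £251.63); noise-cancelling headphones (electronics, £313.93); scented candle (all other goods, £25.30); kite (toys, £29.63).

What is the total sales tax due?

£61.08

Action figure £20.22: toys → 4% → £0.81
Tablet £251.63: electronics → 10% → £25.16
Noise-cancelling headphones £313.93: electronics → 10% → £31.39
Scented candle £25.30: all other goods → 10% → £2.53
Kite £29.63: toys → 4% → £1.19
Total tax = £0.81 + £25.16 + £31.39 + £2.53 + £1.19 = £61.08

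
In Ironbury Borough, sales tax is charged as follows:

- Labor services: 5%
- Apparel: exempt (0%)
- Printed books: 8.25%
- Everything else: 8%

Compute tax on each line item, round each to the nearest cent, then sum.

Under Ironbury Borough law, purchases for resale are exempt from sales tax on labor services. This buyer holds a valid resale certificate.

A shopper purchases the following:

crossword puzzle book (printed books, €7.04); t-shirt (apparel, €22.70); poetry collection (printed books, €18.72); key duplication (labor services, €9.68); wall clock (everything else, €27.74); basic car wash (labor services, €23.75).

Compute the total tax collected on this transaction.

Crossword puzzle book €7.04: printed books → 8.25% → €0.58
T-shirt €22.70: apparel → 0% → €0.00
Poetry collection €18.72: printed books → 8.25% → €1.54
Key duplication €9.68: labor services, buyer-exempt → 0% → €0.00
Wall clock €27.74: everything else → 8% → €2.22
Basic car wash €23.75: labor services, buyer-exempt → 0% → €0.00
Total tax = €0.58 + €1.54 + €2.22 = €4.34

€4.34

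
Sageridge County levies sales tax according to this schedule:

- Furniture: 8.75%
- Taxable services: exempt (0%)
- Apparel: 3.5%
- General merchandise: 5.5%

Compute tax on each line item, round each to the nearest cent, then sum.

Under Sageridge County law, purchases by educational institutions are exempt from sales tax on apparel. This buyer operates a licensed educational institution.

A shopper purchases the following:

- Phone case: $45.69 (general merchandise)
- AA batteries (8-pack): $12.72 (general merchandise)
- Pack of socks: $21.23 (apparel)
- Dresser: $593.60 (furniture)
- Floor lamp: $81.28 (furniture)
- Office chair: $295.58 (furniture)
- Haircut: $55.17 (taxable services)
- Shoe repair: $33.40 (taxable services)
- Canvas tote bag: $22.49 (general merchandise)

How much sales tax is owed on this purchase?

$89.36

Phone case $45.69: general merchandise → 5.5% → $2.51
AA batteries (8-pack) $12.72: general merchandise → 5.5% → $0.70
Pack of socks $21.23: apparel, buyer-exempt → 0% → $0.00
Dresser $593.60: furniture → 8.75% → $51.94
Floor lamp $81.28: furniture → 8.75% → $7.11
Office chair $295.58: furniture → 8.75% → $25.86
Haircut $55.17: taxable services → 0% → $0.00
Shoe repair $33.40: taxable services → 0% → $0.00
Canvas tote bag $22.49: general merchandise → 5.5% → $1.24
Total tax = $2.51 + $0.70 + $51.94 + $7.11 + $25.86 + $1.24 = $89.36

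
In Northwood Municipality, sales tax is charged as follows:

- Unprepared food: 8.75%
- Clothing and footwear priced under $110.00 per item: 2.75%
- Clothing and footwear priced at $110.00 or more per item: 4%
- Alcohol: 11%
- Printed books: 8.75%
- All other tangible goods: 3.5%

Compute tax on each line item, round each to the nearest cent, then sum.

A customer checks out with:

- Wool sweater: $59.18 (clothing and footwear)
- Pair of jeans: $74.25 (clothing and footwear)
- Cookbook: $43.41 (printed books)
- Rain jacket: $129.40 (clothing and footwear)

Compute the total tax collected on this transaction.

Wool sweater $59.18: clothing and footwear, under $110.00 → 2.75% → $1.63
Pair of jeans $74.25: clothing and footwear, under $110.00 → 2.75% → $2.04
Cookbook $43.41: printed books → 8.75% → $3.80
Rain jacket $129.40: clothing and footwear, $110.00 or more → 4% → $5.18
Total tax = $1.63 + $2.04 + $3.80 + $5.18 = $12.65

$12.65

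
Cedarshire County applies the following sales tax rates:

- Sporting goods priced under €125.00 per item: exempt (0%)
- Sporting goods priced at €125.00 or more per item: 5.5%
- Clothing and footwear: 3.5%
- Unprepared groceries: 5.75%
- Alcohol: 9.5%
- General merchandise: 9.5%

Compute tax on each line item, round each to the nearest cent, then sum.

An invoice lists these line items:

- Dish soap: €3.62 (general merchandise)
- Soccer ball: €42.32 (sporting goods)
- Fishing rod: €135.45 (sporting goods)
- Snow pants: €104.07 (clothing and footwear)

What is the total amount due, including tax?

€296.89

Dish soap €3.62: general merchandise → 9.5% → €0.34
Soccer ball €42.32: sporting goods, under €125.00 → 0% → €0.00
Fishing rod €135.45: sporting goods, €125.00 or more → 5.5% → €7.45
Snow pants €104.07: clothing and footwear → 3.5% → €3.64
Subtotal = €285.46; tax = €11.43; total due = €296.89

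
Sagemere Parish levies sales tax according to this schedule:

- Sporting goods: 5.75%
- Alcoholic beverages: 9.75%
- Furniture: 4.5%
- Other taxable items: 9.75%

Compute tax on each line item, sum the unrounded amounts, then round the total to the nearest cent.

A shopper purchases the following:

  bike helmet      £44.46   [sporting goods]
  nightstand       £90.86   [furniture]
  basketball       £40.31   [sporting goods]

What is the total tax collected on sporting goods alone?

Bike helmet £44.46: sporting goods → 5.75% → £2.55645
Basketball £40.31: sporting goods → 5.75% → £2.317825
Tax on sporting goods: unrounded sum = £4.874275 → £4.87

£4.87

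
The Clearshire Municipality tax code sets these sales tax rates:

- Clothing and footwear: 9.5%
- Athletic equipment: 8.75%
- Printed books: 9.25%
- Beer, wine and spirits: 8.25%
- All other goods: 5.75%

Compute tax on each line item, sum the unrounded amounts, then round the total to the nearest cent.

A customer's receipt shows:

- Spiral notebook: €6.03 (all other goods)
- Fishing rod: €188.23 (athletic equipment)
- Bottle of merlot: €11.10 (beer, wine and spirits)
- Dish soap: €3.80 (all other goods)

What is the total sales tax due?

Spiral notebook €6.03: all other goods → 5.75% → €0.346725
Fishing rod €188.23: athletic equipment → 8.75% → €16.470125
Bottle of merlot €11.10: beer, wine and spirits → 8.25% → €0.91575
Dish soap €3.80: all other goods → 5.75% → €0.2185
Unrounded tax sum = €17.9511 → €17.95

€17.95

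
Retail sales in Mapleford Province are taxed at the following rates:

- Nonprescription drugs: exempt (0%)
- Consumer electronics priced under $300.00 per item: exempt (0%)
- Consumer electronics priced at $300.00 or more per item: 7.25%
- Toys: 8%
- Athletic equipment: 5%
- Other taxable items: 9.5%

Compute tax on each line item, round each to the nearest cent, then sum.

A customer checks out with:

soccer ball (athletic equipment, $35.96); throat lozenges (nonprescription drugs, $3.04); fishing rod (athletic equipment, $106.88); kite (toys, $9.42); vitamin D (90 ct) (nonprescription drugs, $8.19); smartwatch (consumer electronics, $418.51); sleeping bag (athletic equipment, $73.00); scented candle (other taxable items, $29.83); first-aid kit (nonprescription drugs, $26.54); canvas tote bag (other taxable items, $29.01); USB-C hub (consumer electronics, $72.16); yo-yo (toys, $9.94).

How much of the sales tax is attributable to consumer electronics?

$30.34

Smartwatch $418.51: consumer electronics, $300.00 or more → 7.25% → $30.34
USB-C hub $72.16: consumer electronics, under $300.00 → 0% → $0.00
Tax on consumer electronics = $30.34 + $0.00 = $30.34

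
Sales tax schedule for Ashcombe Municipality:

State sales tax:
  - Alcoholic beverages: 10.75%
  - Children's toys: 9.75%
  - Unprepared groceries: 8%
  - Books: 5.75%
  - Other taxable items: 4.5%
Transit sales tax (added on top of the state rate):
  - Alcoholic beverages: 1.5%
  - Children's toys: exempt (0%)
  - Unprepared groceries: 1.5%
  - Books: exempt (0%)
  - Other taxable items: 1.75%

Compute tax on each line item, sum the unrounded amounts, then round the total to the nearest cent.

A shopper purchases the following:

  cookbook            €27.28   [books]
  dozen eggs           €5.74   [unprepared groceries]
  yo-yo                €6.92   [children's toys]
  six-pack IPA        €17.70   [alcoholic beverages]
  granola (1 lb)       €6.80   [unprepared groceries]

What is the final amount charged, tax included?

Cookbook €27.28: books → 5.75% + 0% transit = 5.75% → €1.5686
Dozen eggs €5.74: unprepared groceries → 8% + 1.5% transit = 9.5% → €0.5453
Yo-yo €6.92: children's toys → 9.75% + 0% transit = 9.75% → €0.6747
Six-pack IPA €17.70: alcoholic beverages → 10.75% + 1.5% transit = 12.25% → €2.16825
Granola (1 lb) €6.80: unprepared groceries → 8% + 1.5% transit = 9.5% → €0.646
Subtotal = €64.44; unrounded tax = €5.60285 → €5.60; total due = €70.04

€70.04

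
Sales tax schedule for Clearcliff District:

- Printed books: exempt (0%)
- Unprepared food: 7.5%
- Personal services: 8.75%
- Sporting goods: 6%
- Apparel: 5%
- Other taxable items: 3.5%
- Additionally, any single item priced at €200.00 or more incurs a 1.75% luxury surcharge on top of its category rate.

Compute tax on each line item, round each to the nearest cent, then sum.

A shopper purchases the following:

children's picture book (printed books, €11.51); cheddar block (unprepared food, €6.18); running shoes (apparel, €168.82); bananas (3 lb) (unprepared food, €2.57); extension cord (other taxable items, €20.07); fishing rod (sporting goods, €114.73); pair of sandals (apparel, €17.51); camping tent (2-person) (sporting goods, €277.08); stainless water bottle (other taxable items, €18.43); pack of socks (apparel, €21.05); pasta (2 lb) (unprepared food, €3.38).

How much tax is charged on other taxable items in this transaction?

€1.35

Extension cord €20.07: other taxable items → 3.5% → €0.70
Stainless water bottle €18.43: other taxable items → 3.5% → €0.65
Tax on other taxable items = €0.70 + €0.65 = €1.35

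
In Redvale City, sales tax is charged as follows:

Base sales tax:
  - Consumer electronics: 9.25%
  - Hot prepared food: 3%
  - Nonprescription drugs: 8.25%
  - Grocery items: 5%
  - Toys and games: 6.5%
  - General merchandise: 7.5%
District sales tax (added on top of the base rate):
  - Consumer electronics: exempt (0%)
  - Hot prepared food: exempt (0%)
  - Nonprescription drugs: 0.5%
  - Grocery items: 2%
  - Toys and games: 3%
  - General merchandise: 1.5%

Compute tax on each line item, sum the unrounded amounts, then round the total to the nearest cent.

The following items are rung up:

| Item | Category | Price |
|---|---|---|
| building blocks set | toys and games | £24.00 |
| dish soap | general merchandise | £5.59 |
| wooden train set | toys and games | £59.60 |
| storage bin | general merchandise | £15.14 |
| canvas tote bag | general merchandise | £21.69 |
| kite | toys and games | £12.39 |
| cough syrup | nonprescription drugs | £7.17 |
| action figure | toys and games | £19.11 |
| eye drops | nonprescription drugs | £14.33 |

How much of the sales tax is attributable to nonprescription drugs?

£1.88

Cough syrup £7.17: nonprescription drugs → 8.25% + 0.5% district = 8.75% → £0.627375
Eye drops £14.33: nonprescription drugs → 8.25% + 0.5% district = 8.75% → £1.253875
Tax on nonprescription drugs: unrounded sum = £1.88125 → £1.88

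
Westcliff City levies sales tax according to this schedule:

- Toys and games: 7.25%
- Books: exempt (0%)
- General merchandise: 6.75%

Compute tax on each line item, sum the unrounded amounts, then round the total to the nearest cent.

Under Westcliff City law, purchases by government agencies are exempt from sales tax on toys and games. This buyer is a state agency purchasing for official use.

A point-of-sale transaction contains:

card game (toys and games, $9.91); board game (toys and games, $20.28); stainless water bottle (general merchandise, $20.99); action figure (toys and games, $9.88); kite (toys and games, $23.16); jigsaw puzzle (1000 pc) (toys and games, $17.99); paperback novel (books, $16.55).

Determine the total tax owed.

$1.42

Card game $9.91: toys and games, buyer-exempt → 0% → $0.00
Board game $20.28: toys and games, buyer-exempt → 0% → $0.00
Stainless water bottle $20.99: general merchandise → 6.75% → $1.416825
Action figure $9.88: toys and games, buyer-exempt → 0% → $0.00
Kite $23.16: toys and games, buyer-exempt → 0% → $0.00
Jigsaw puzzle (1000 pc) $17.99: toys and games, buyer-exempt → 0% → $0.00
Paperback novel $16.55: books → 0% → $0.00
Unrounded tax sum = $1.416825 → $1.42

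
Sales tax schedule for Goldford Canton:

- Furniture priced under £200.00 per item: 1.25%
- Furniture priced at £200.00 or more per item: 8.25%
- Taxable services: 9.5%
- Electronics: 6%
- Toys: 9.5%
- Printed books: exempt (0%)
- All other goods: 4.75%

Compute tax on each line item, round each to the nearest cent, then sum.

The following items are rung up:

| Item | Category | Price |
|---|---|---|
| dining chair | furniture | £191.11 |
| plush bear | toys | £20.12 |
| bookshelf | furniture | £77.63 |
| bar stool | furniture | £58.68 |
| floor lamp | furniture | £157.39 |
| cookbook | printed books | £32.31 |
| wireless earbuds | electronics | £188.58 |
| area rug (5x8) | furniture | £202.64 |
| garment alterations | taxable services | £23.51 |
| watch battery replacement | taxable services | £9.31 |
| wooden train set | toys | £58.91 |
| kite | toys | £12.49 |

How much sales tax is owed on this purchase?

£45.90

Dining chair £191.11: furniture, under £200.00 → 1.25% → £2.39
Plush bear £20.12: toys → 9.5% → £1.91
Bookshelf £77.63: furniture, under £200.00 → 1.25% → £0.97
Bar stool £58.68: furniture, under £200.00 → 1.25% → £0.73
Floor lamp £157.39: furniture, under £200.00 → 1.25% → £1.97
Cookbook £32.31: printed books → 0% → £0.00
Wireless earbuds £188.58: electronics → 6% → £11.31
Area rug (5x8) £202.64: furniture, £200.00 or more → 8.25% → £16.72
Garment alterations £23.51: taxable services → 9.5% → £2.23
Watch battery replacement £9.31: taxable services → 9.5% → £0.88
Wooden train set £58.91: toys → 9.5% → £5.60
Kite £12.49: toys → 9.5% → £1.19
Total tax = £2.39 + £1.91 + £0.97 + £0.73 + £1.97 + £11.31 + £16.72 + £2.23 + £0.88 + £5.60 + £1.19 = £45.90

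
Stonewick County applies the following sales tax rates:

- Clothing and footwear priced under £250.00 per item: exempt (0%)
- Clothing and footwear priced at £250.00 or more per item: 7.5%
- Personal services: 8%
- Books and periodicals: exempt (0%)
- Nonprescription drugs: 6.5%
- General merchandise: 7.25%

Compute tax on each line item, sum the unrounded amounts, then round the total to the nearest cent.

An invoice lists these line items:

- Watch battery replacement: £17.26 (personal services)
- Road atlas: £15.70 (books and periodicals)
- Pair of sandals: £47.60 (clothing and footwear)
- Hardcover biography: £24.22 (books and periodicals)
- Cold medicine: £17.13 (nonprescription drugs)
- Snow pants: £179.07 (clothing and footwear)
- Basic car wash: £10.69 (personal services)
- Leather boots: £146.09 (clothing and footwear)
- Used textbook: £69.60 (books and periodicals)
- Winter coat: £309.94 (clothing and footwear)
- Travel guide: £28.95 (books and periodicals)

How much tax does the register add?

Watch battery replacement £17.26: personal services → 8% → £1.3808
Road atlas £15.70: books and periodicals → 0% → £0.00
Pair of sandals £47.60: clothing and footwear, under £250.00 → 0% → £0.00
Hardcover biography £24.22: books and periodicals → 0% → £0.00
Cold medicine £17.13: nonprescription drugs → 6.5% → £1.11345
Snow pants £179.07: clothing and footwear, under £250.00 → 0% → £0.00
Basic car wash £10.69: personal services → 8% → £0.8552
Leather boots £146.09: clothing and footwear, under £250.00 → 0% → £0.00
Used textbook £69.60: books and periodicals → 0% → £0.00
Winter coat £309.94: clothing and footwear, £250.00 or more → 7.5% → £23.2455
Travel guide £28.95: books and periodicals → 0% → £0.00
Unrounded tax sum = £26.59495 → £26.59

£26.59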